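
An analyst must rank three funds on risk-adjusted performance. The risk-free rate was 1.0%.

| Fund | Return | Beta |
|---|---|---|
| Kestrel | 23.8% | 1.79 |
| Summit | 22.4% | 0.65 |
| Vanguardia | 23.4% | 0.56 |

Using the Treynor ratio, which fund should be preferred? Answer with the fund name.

Kestrel: Treynor = (23.8% − 1.0%) / 1.79 = 12.737
Summit: Treynor = (22.4% − 1.0%) / 0.65 = 32.923
Vanguardia: Treynor = (23.4% − 1.0%) / 0.56 = 40.000
Highest: Vanguardia (40.000).

Vanguardia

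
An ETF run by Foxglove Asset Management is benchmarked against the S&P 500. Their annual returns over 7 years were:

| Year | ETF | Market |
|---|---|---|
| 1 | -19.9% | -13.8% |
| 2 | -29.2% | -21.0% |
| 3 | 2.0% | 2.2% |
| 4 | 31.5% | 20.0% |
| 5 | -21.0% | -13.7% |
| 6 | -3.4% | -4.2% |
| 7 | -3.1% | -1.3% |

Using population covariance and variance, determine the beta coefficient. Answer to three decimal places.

r̄p = -6.1571%,  r̄m = -4.5429%
Cov = Σ(rp − r̄p)(rm − r̄m) / 7 = 233.2047
Var(rm) = Σ(rm − r̄m)² / 7 = 156.9767
β = Cov / Var = 233.2047 / 156.9767 = 1.4856

1.486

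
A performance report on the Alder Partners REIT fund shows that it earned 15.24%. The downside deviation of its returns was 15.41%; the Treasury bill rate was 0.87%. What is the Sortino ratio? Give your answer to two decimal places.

0.93

Sortino = (Rp − Rf) / σd = (15.24% − 0.87%) / 15.41% = 14.37% / 15.41% = 0.9325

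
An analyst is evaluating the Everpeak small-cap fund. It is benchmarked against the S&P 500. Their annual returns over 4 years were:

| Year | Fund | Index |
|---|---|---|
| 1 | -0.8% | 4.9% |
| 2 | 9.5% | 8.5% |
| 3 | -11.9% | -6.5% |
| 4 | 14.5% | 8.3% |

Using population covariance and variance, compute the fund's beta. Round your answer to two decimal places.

1.55

r̄p = 2.8250%,  r̄m = 3.8000%
Cov = Σ(rp − r̄p)(rm − r̄m) / 4 = 57.8975
Var(rm) = Σ(rm − r̄m)² / 4 = 37.4100
β = Cov / Var = 57.8975 / 37.4100 = 1.5476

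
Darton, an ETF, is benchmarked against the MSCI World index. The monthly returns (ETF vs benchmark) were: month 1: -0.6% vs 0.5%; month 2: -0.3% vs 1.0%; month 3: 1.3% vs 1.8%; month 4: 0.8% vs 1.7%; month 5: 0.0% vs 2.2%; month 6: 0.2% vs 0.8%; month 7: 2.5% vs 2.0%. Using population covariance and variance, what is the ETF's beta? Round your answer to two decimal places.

r̄p = 0.5571%,  r̄m = 1.4286%
Cov = Σ(rp − r̄p)(rm − r̄m) / 7 = 0.3841
Var(rm) = Σ(rm − r̄m)² / 7 = 0.3678
β = Cov / Var = 0.3841 / 0.3678 = 1.0443

1.04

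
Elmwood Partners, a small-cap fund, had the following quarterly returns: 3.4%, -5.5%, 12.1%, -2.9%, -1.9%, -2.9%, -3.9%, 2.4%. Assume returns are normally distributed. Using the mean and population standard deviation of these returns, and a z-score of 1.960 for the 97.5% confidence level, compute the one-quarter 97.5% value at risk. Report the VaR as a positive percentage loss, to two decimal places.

Mean return r̄ = 0.80 / 8 = 0.1000%
Σ(r − r̄)² = (3.4 − 0.1000)² + (-5.5 − 0.1000)² + … = 229.5400
population σ = √(229.5400 / 8) = √28.6925 = 5.3565%
VaR = −(r̄ − z·σ) = −(0.1000 − 1.960 × 5.3565) = −(-10.3987) = 10.3987%

10.40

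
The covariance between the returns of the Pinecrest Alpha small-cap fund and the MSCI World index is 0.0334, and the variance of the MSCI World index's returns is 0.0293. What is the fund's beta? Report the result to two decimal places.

β = Cov(Rp, Rm) / Var(Rm) = 0.0334 / 0.0293 = 1.1399

1.14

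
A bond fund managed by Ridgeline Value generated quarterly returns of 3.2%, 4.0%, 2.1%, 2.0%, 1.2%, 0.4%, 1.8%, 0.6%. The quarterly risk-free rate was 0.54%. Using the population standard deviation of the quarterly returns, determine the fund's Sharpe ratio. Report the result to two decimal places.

r̄ = (3.2 + 4 + 2.1 + 2 + 1.2 + 0.4 + 1.8 + 0.6) / 8 = 15.30 / 8 = 1.9125%
Σ(r − r̄)² = 10.5888; population σ = √(10.5888/8) = 1.1505%
Sharpe = (r̄ − rf) / σ = (1.9125 − 0.54) / 1.1505 = 1.3725 / 1.1505 = 1.1930

1.19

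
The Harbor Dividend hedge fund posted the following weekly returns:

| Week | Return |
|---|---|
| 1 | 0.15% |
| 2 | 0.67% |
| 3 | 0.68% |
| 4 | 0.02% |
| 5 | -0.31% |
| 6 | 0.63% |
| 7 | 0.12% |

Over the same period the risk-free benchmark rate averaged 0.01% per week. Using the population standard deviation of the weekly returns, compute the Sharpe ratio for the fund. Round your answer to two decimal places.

0.76

r̄ = (0.15 + 0.67 + 0.68 + 0.02 − 0.31 + 0.63 + 0.12) / 7 = 0.2800%
Σ(r − r̄)² = 0.8928; population σ = √(0.8928/7) = 0.3571%
Sharpe = (r̄ − rf) / σ = (0.2800 − 0.01) / 0.3571 = 0.2700 / 0.3571 = 0.7561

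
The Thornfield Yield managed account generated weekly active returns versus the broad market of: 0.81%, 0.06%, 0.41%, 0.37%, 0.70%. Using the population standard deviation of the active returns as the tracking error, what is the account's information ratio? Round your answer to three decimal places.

1.776

r̄ = (0.81 + 0.06 + 0.41 + 0.37 + 0.7) / 5 = 2.350 / 5 = 0.4700%
Population σ = √[Σ(r − r̄)² / 5] = √[0.3502 / 5] = √0.0700 = 0.2646%
IR = r̄ / tracking error = 0.4700 / 0.2646 = 1.7763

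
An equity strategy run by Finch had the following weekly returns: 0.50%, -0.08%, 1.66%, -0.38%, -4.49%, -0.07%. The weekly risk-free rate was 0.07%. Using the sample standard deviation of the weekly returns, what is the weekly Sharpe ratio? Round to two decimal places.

r̄ = (0.5 − 0.08 + 1.66 − 0.38 − 4.49 − 0.07) / 6 = -2.860 / 6 = -0.4767%
Sample std dev = √[21.9581 / 5] = 2.0956%
Sharpe = (r̄ − rf) / σ = (-0.4767 − 0.07) / 2.0956 = -0.5467 / 2.0956 = -0.2609

-0.26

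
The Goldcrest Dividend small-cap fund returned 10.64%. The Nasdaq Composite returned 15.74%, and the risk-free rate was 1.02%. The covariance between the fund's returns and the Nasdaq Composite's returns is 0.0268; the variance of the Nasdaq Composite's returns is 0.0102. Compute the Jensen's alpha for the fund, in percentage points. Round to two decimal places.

-29.06

β = Cov / Var = 0.0268 / 0.0102 = 2.6275
E[R] = Rf + β(Rm − Rf) = 1.02% + 2.6275 × (15.74% − 1.02%) = 39.6968%
α = Rp − E[R] = 10.64% − 39.6968% = -29.0568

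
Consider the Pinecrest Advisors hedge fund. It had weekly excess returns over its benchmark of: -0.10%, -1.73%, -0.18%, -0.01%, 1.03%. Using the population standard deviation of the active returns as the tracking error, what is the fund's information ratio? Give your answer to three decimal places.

-0.224

Mean return r̄ = -0.990 / 5 = -0.1980%
Σ(r − r̄)² = (-0.1 − (-0.1980))² + (-1.73 − (-0.1980))² + … = 3.9003
σ = √[3.9003 / 5] = 0.8832%
IR = r̄ / tracking error = -0.1980 / 0.8832 = -0.2242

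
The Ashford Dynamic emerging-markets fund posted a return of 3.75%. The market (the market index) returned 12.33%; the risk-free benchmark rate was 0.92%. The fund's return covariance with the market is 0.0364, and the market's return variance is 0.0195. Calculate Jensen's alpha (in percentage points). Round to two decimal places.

β = Cov / Var = 0.0364 / 0.0195 = 1.8667
E[R] = Rf + β(Rm − Rf) = 0.92% + 1.8667 × (12.33% − 0.92%) = 22.2190%
α = Rp − E[R] = 3.75% − 22.2190% = -18.4690

-18.47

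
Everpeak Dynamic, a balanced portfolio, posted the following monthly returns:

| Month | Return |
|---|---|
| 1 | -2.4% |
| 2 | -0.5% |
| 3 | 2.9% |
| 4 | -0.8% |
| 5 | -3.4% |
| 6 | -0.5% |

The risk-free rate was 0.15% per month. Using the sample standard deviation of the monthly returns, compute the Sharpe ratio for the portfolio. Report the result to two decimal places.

-0.43

μ = (-2.4 − 0.5 + 2.9 − 0.8 − 3.4 − 0.5) / 6 = -0.7833%
Sample σ = √[Σ(r − μ)² / 5] = √[23.1883 / 5] = √4.6377 = 2.1535%
Sharpe = (μ − rf) / σ = (-0.7833 − 0.15) / 2.1535 = -0.9333 / 2.1535 = -0.4334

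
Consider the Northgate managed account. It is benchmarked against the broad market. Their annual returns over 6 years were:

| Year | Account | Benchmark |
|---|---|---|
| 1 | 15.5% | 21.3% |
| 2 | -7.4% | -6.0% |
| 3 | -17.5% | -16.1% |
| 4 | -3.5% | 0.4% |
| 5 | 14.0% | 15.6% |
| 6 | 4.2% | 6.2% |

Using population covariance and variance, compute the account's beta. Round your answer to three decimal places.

r̄p = 0.8833%,  r̄m = 3.5667%
Cov = Σ(rp − r̄p)(rm − r̄m) / 6 = 146.7394
Var(rm) = Σ(rm − r̄m)² / 6 = 159.0889
β = Cov / Var = 146.7394 / 159.0889 = 0.9224

0.922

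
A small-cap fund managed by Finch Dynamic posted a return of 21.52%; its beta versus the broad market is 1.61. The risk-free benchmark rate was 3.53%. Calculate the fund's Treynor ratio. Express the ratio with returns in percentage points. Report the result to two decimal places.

Treynor = (Rp − Rf) / β = (21.52% − 3.53%) / 1.61 = 17.99 / 1.61 = 11.1739

11.17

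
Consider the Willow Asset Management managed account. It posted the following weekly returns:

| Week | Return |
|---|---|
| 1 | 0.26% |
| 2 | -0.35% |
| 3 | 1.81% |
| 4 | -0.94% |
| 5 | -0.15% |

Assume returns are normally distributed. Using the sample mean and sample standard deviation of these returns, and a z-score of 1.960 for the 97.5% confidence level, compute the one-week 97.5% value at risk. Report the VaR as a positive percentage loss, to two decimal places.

r̄ = (0.26 − 0.35 + 1.81 − 0.94 − 0.15) / 5 = 0.630 / 5 = 0.1260%
Sample std dev = √[4.2929 / 4] = 1.0360%
VaR = −(r̄ − z·σ) = −(0.1260 − 1.960 × 1.0360) = −(-1.9046) = 1.9046%

1.90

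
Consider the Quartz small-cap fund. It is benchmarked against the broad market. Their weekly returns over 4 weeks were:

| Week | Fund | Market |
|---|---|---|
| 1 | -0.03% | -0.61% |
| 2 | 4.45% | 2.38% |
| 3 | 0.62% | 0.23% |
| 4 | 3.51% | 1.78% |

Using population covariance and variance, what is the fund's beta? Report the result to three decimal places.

r̄p = 2.1375%,  r̄m = 0.9450%
Cov = Σ(rp − r̄p)(rm − r̄m) / 4 = 2.2300
Var(rm) = Σ(rm − r̄m)² / 4 = 1.4214
β = Cov / Var = 2.2300 / 1.4214 = 1.5689

1.569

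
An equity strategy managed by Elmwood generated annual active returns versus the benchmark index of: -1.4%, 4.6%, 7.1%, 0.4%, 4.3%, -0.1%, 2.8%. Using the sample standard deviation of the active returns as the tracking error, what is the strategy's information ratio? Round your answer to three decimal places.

Mean return μ = 17.70 / 7 = 2.5286%
Σ(r − μ)² = (-1.4 − 2.5286)² + (4.6 − 2.5286)² + (7.1 − 2.5286)² + … = 55.2743
σ = √[55.2743 / 6] = 3.0352%
IR = μ / tracking error = 2.5286 / 3.0352 = 0.8331

0.833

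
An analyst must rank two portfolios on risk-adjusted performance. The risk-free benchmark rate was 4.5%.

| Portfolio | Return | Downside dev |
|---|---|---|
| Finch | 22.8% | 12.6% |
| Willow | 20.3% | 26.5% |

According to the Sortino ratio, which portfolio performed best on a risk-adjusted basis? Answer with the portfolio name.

Finch: Sortino ratio = (22.8% − 4.5%) / 12.6% = 1.452
Willow: Sortino ratio = (20.3% − 4.5%) / 26.5% = 0.596
Highest: Finch (1.452).

Finch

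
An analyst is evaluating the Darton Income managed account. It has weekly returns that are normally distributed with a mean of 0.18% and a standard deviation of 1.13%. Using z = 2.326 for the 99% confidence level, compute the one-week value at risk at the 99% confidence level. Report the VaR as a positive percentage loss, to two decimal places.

2.45

VaR (as % loss) = −(μ − z·σ) = −(0.18% − 2.326 × 1.13%) = −(-2.44838%) = 2.44838%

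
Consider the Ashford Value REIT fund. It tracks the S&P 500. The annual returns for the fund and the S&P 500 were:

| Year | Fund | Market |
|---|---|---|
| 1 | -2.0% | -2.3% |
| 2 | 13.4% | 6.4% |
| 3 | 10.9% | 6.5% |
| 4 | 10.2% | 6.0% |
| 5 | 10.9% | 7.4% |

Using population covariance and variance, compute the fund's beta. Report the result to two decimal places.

r̄p = 8.6800%,  r̄m = 4.8000%
Cov = Σ(rp − r̄p)(rm − r̄m) / 5 = 18.9500
Var(rm) = Σ(rm − r̄m)² / 5 = 12.8120
β = Cov / Var = 18.9500 / 12.8120 = 1.4791

1.48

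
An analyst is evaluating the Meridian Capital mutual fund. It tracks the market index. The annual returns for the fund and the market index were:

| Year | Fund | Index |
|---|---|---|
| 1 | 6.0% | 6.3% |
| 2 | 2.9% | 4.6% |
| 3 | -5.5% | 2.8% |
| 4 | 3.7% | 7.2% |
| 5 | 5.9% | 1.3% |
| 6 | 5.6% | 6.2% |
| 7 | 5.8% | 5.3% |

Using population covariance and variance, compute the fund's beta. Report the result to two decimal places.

r̄p = 3.4857%,  r̄m = 4.8143%
Cov = Σ(rp − r̄p)(rm − r̄m) / 7 = 2.5773
Var(rm) = Σ(rm − r̄m)² / 7 = 3.7869
β = Cov / Var = 2.5773 / 3.7869 = 0.6806

0.68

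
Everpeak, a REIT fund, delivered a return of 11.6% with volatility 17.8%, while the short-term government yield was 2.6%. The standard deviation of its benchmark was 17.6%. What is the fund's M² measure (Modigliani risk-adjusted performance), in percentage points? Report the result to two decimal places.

Sharpe = (Rp − Rf) / σp = (11.6% − 2.6%) / 17.8% = 0.5056
M² = Rf + Sharpe × σm = 2.6% + 0.5056 × 17.6% = 11.4986%

11.50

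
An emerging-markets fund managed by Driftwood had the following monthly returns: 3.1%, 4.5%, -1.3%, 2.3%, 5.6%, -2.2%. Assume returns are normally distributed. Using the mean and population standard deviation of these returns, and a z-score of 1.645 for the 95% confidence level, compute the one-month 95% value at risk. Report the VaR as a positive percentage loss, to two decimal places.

r̄ = (3.1 + 4.5 − 1.3 + 2.3 + 5.6 − 2.2) / 6 = 12.00 / 6 = 2.0000%
Population std dev = √[49.0400 / 6] = 2.8589%
VaR = −(r̄ − z·σ) = −(2.0000 − 1.645 × 2.8589) = −(-2.7029) = 2.7029%

2.70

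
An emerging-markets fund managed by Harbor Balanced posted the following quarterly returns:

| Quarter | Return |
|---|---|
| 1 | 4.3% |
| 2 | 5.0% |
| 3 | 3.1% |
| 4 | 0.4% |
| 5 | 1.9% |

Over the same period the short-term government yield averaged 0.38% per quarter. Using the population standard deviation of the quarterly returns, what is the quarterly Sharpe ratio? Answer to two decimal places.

r̄ = (4.3 + 5 + 3.1 + 0.4 + 1.9) / 5 = 14.70 / 5 = 2.9400%
Σ(r − r̄)² = (4.3 − 2.9400)² + (5 − 2.9400)² + … = 13.6520
σ = √[13.6520 / 5] = 1.6524%
Sharpe = (r̄ − rf) / σ = (2.9400 − 0.38) / 1.6524 = 2.5600 / 1.6524 = 1.5493

1.55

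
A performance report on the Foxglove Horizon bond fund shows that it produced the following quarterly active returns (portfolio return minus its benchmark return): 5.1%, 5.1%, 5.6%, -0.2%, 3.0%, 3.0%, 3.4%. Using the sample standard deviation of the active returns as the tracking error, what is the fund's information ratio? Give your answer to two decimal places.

r̄ = (5.1 + 5.1 + 5.6 − 0.2 + 3 + 3 + 3.4) / 7 = 25.00 / 7 = 3.5714%
Σ(r − r̄)² = 23.6943; sample σ = √(23.6943/6) = 1.9872%
IR = r̄ / tracking error = 3.5714 / 1.9872 = 1.7972

1.80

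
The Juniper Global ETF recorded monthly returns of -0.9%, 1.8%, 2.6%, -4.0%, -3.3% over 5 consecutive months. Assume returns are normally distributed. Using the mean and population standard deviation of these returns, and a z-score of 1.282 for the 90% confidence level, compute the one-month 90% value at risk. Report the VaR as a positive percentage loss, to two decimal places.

r̄ = (-0.9 + 1.8 + 2.6 − 4 − 3.3) / 5 = -0.7600%
Population std dev = √[34.8120 / 5] = 2.6386%
VaR = −(r̄ − z·σ) = −(-0.7600 − 1.282 × 2.6386) = −(-4.1427) = 4.1427%

4.14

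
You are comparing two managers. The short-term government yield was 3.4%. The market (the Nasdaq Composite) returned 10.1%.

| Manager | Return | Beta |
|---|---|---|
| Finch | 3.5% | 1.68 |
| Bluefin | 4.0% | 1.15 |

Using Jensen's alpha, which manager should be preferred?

Bluefin

Finch: α = 3.5% − [3.4% + 1.68 × (10.1% − 3.4%)] = -11.156
Bluefin: α = 4.0% − [3.4% + 1.15 × (10.1% − 3.4%)] = -7.105
Highest: Bluefin (-7.105).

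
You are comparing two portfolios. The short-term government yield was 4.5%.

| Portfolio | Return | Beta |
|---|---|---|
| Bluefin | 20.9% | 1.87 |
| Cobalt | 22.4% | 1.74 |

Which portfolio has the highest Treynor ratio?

Cobalt

Bluefin: Treynor = (20.9% − 4.5%) / 1.87 = 8.770
Cobalt: Treynor = (22.4% − 4.5%) / 1.74 = 10.287
Highest: Cobalt (10.287).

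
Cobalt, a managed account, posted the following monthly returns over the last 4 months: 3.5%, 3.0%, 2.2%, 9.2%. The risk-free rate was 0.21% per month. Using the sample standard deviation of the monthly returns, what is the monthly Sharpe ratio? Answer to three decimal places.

Mean return r̄ = 17.90 / 4 = 4.4750%
Σ(r − r̄)² = 30.6275; sample σ = √(30.6275/3) = 3.1952%
Sharpe = (r̄ − rf) / σ = (4.4750 − 0.21) / 3.1952 = 4.2650 / 3.1952 = 1.3348

1.335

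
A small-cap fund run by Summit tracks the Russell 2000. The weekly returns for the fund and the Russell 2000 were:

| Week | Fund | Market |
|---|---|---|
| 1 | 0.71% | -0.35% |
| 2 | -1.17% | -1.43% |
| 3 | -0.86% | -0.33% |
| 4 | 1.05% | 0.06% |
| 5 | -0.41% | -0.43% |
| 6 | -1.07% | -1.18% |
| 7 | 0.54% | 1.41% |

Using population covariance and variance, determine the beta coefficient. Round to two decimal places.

r̄p = -0.1729%,  r̄m = -0.3214%
Cov = Σ(rp − r̄p)(rm − r̄m) / 7 = 0.5118
Var(rm) = Σ(rm − r̄m)² / 7 = 0.7317
β = Cov / Var = 0.5118 / 0.7317 = 0.6995

0.70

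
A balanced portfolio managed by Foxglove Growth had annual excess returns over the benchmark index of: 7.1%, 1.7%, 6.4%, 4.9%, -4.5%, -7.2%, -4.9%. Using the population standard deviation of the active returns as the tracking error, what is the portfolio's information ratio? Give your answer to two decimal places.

0.09

r̄ = (7.1 + 1.7 + 6.4 + 4.9 − 4.5 − 7.2 − 4.9) / 7 = 3.50 / 7 = 0.5000%
Σ(r − r̄)² = (7.1 − 0.5000)² + (1.7 − 0.5000)² + (6.4 − 0.5000)² + … = 212.6200
population σ = √(212.6200 / 7) = √30.3743 = 5.5113%
IR = r̄ / tracking error = 0.5000 / 5.5113 = 0.0907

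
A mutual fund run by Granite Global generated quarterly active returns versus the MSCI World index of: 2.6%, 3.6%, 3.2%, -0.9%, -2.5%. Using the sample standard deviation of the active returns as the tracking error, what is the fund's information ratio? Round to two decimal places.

0.44

Mean return r̄ = 6.00 / 5 = 1.2000%
Sample std dev = √[29.8200 / 4] = 2.7304%
IR = r̄ / tracking error = 1.2000 / 2.7304 = 0.4395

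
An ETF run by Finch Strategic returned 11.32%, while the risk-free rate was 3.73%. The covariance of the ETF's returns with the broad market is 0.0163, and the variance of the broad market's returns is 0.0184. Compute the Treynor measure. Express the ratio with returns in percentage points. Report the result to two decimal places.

8.57

β = Cov / Var = 0.0163 / 0.0184 = 0.8859
Treynor = (Rp − Rf) / β = (11.32% − 3.73%) / 0.8859 = 7.59 / 0.8859 = 8.5676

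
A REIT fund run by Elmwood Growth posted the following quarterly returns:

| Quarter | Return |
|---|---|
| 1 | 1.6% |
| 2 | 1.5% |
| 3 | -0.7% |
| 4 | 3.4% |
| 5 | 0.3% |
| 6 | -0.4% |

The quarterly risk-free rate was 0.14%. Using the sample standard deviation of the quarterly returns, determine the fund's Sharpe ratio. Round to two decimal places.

0.53

r̄ = (1.6 + 1.5 − 0.7 + 3.4 + 0.3 − 0.4) / 6 = 5.70 / 6 = 0.9500%
Σ(r − r̄)² = (1.6 − 0.9500)² + (1.5 − 0.9500)² + … = 11.6950
σ = √[11.6950 / 5] = 1.5294%
Sharpe = (r̄ − rf) / σ = (0.9500 − 0.14) / 1.5294 = 0.8100 / 1.5294 = 0.5296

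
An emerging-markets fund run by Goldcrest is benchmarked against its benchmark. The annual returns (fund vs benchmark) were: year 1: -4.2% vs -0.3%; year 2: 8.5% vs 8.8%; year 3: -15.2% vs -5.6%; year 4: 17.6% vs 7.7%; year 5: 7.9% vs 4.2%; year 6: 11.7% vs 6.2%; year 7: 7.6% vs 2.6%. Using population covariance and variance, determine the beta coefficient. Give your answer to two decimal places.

2.03

r̄p = 4.8429%,  r̄m = 3.3714%
Cov = Σ(rp − r̄p)(rm − r̄m) / 7 = 43.9841
Var(rm) = Σ(rm − r̄m)² / 7 = 21.6363
β = Cov / Var = 43.9841 / 21.6363 = 2.0329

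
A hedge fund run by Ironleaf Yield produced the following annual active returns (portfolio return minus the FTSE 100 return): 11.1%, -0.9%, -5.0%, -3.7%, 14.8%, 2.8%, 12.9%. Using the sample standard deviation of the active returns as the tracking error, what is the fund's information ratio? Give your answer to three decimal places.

μ = (11.1 − 0.9 − 5 − 3.7 + 14.8 + 2.8 + 12.9) / 7 = 4.5714%
Σ(r − μ)² = (11.1 − 4.5714)² + (-0.9 − 4.5714)² + … = 409.7143
sample σ = √(409.7143 / 6) = √68.2857 = 8.2635%
IR = μ / tracking error = 4.5714 / 8.2635 = 0.5532

0.553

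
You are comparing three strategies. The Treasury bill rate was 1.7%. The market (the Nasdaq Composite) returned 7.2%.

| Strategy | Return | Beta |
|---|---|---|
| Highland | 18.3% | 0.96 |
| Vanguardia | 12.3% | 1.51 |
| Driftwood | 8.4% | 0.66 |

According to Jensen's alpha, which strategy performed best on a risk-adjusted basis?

Highland: α = 18.3% − [1.7% + 0.96 × (7.2% − 1.7%)] = 11.320
Vanguardia: α = 12.3% − [1.7% + 1.51 × (7.2% − 1.7%)] = 2.295
Driftwood: α = 8.4% − [1.7% + 0.66 × (7.2% − 1.7%)] = 3.070
Highest: Highland (11.320).

Highland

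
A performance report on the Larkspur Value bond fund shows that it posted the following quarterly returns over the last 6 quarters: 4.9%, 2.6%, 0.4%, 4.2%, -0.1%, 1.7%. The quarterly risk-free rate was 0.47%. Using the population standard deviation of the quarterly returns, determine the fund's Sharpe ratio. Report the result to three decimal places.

r̄ = (4.9 + 2.6 + 0.4 + 4.2 − 0.1 + 1.7) / 6 = 2.2833%
Population std dev = √[20.1883 / 6] = 1.8343%
Sharpe = (r̄ − rf) / σ = (2.2833 − 0.47) / 1.8343 = 1.8133 / 1.8343 = 0.9886

0.989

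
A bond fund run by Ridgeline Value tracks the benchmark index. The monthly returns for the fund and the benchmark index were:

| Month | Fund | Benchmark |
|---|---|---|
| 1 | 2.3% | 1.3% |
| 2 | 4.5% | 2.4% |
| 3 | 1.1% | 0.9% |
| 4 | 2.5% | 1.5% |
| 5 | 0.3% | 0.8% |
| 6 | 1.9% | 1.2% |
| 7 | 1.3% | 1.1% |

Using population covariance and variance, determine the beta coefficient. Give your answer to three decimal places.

2.465

r̄p = 1.9857%,  r̄m = 1.3143%
Cov = Σ(rp − r̄p)(rm − r̄m) / 7 = 0.6016
Var(rm) = Σ(rm − r̄m)² / 7 = 0.2441
β = Cov / Var = 0.6016 / 0.2441 = 2.4646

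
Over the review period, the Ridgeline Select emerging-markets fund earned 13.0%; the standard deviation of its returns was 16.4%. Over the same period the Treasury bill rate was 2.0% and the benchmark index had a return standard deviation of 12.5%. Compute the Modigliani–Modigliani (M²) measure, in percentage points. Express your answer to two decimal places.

10.38

Sharpe = (Rp − Rf) / σp = (13.0% − 2.0%) / 16.4% = 0.6707
M² = Rf + Sharpe × σm = 2.0% + 0.6707 × 12.5% = 10.3838%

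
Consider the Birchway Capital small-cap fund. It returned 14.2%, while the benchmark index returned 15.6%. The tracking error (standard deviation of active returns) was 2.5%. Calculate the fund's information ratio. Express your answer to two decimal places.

-0.56

IR = (Rp − Rb) / TE = (14.2% − 15.6%) / 2.5% = -1.40% / 2.5% = -0.5600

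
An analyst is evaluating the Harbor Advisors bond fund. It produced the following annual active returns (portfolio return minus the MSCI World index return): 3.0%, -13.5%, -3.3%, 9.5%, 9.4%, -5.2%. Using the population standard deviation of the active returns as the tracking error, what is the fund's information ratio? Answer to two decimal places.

0.00

Mean return μ = -0.10 / 6 = -0.0167%
Population σ = √[Σ(r − μ)² / 6] = √[407.7883 / 6] = √67.9647 = 8.2441%
IR = μ / tracking error = -0.0167 / 8.2441 = -0.0020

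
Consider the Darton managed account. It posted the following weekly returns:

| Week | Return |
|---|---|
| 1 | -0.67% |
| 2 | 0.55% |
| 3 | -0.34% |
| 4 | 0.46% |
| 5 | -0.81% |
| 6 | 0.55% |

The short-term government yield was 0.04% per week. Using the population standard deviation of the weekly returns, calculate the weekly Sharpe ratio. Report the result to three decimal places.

-0.143

μ = (-0.67 + 0.55 − 0.34 + 0.46 − 0.81 + 0.55) / 6 = -0.260 / 6 = -0.0433%
Population std dev = √[2.0259 / 6] = 0.5811%
Sharpe = (μ − rf) / σ = (-0.0433 − 0.04) / 0.5811 = -0.0833 / 0.5811 = -0.1433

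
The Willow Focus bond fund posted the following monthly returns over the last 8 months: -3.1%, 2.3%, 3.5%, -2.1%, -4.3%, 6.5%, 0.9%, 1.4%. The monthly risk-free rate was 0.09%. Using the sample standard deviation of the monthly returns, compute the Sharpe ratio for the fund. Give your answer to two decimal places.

μ = (-3.1 + 2.3 + 3.5 − 2.1 − 4.3 + 6.5 + 0.9 + 1.4) / 8 = 0.6375%
Σ(r − μ)² = (-3.1 − 0.6375)² + (2.3 − 0.6375)² + … = 91.8188
sample σ = √(91.8188 / 7) = √13.1170 = 3.6217%
Sharpe = (μ − rf) / σ = (0.6375 − 0.09) / 3.6217 = 0.5475 / 3.6217 = 0.1512

0.15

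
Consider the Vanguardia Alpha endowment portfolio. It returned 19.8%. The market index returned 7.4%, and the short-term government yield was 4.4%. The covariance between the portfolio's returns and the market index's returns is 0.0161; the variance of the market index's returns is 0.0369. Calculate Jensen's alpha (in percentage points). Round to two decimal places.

14.09

β = Cov / Var = 0.0161 / 0.0369 = 0.4363
E[R] = Rf + β(Rm − Rf) = 4.4% + 0.4363 × (7.4% − 4.4%) = 5.7089%
α = Rp − E[R] = 19.8% − 5.7089% = 14.0911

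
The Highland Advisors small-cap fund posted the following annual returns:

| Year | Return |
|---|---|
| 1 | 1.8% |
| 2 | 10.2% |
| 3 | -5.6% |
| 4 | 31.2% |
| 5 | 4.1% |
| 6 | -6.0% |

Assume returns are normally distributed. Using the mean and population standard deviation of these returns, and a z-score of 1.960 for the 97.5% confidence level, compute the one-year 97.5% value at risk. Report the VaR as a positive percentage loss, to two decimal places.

18.74

Mean return r̄ = 35.70 / 6 = 5.9500%
Σ(r − r̄)² = (1.8 − 5.9500)² + (10.2 − 5.9500)² + (-5.6 − 5.9500)² + … = 952.4750
population σ = √(952.4750 / 6) = √158.7458 = 12.5994%
VaR = −(r̄ − z·σ) = −(5.9500 − 1.960 × 12.5994) = −(-18.7448) = 18.7448%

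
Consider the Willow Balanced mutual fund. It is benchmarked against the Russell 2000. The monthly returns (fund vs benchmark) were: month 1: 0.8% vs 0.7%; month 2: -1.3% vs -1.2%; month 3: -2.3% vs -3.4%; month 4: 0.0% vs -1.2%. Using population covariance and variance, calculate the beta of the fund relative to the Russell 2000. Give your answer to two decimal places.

r̄p = -0.7000%,  r̄m = -1.2750%
Cov = Σ(rp − r̄p)(rm − r̄m) / 4 = 1.5925
Var(rm) = Σ(rm − r̄m)² / 4 = 2.1069
β = Cov / Var = 1.5925 / 2.1069 = 0.7558

0.76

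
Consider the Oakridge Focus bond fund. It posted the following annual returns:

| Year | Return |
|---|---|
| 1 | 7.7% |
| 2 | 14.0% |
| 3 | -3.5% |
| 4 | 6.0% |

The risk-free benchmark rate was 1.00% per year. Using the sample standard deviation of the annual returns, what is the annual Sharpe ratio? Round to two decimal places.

r̄ = (7.7 + 14 − 3.5 + 6) / 4 = 6.0500%
Σ(r − r̄)² = (7.7 − 6.0500)² + (14 − 6.0500)² + … = 157.1300
sample σ = √(157.1300 / 3) = √52.3767 = 7.2372%
Sharpe = (r̄ − rf) / σ = (6.0500 − 1) / 7.2372 = 5.0500 / 7.2372 = 0.6978

0.70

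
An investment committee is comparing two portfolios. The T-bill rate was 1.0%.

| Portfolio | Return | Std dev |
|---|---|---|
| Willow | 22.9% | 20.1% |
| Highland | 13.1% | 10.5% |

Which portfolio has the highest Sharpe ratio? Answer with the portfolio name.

Highland

Willow: Sharpe ratio = (22.9% − 1.0%) / 20.1% = 1.090
Highland: Sharpe ratio = (13.1% − 1.0%) / 10.5% = 1.152
Highest: Highland (1.152).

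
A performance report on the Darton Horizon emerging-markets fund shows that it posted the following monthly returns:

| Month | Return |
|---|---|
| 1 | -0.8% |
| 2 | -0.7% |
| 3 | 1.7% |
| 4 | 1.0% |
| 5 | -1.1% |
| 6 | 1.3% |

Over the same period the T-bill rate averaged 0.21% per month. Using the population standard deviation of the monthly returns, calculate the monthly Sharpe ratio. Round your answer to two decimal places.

μ = (-0.8 − 0.7 + 1.7 + 1 − 1.1 + 1.3) / 6 = 1.40 / 6 = 0.2333%
Population std dev = √[7.5933 / 6] = 1.1250%
Sharpe = (μ − rf) / σ = (0.2333 − 0.21) / 1.1250 = 0.0233 / 1.1250 = 0.0207

0.02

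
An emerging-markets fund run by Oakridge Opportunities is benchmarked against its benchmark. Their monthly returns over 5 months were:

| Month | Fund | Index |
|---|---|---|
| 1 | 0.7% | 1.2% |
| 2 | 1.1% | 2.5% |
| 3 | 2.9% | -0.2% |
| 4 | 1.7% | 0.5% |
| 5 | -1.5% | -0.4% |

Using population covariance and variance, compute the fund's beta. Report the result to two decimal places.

r̄p = 0.9800%,  r̄m = 0.7200%
Cov = Σ(rp − r̄p)(rm − r̄m) / 5 = 0.1864
Var(rm) = Σ(rm − r̄m)² / 5 = 1.1096
β = Cov / Var = 0.1864 / 1.1096 = 0.1680

0.17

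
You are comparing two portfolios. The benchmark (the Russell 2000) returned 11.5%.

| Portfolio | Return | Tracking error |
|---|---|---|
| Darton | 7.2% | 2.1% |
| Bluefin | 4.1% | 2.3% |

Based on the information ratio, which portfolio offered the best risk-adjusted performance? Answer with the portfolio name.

Darton: IR = (7.2% − 11.5%) / 2.1% = -2.048
Bluefin: IR = (4.1% − 11.5%) / 2.3% = -3.217
Highest: Darton (-2.048).

Darton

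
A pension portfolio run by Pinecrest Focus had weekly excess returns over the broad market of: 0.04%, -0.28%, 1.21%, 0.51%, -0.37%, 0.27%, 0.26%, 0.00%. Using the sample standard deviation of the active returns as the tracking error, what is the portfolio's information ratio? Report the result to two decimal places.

0.41

Mean return r̄ = 1.640 / 8 = 0.2050%
Sample std dev = √[1.7454 / 7] = 0.4993%
IR = r̄ / tracking error = 0.2050 / 0.4993 = 0.4106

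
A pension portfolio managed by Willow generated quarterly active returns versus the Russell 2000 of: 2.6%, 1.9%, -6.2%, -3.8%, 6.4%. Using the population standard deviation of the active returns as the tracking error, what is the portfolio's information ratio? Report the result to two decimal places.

Mean return μ = 0.90 / 5 = 0.1800%
Population std dev = √[104.0480 / 5] = 4.5618%
IR = μ / tracking error = 0.1800 / 4.5618 = 0.0395

0.04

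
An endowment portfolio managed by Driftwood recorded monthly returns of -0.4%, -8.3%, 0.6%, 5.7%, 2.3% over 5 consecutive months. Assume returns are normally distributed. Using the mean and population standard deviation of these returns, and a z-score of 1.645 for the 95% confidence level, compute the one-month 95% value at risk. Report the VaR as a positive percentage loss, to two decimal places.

7.64

μ = (-0.4 − 8.3 + 0.6 + 5.7 + 2.3) / 5 = -0.10 / 5 = -0.0200%
Σ(r − μ)² = 107.1880; population σ = √(107.1880/5) = 4.6301%
VaR = −(μ − z·σ) = −(-0.0200 − 1.645 × 4.6301) = −(-7.6365) = 7.6365%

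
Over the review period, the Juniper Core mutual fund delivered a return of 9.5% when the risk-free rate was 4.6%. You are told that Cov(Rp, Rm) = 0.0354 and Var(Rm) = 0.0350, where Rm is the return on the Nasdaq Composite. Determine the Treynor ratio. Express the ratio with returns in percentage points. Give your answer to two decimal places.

β = Cov / Var = 0.0354 / 0.0350 = 1.0114
Treynor = (Rp − Rf) / β = (9.5% − 4.6%) / 1.0114 = 4.90 / 1.0114 = 4.8448

4.84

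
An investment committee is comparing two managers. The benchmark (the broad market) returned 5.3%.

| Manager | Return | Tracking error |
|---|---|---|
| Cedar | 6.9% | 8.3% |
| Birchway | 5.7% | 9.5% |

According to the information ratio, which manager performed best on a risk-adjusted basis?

Cedar

Cedar: IR = (6.9% − 5.3%) / 8.3% = 0.193
Birchway: IR = (5.7% − 5.3%) / 9.5% = 0.042
Highest: Cedar (0.193).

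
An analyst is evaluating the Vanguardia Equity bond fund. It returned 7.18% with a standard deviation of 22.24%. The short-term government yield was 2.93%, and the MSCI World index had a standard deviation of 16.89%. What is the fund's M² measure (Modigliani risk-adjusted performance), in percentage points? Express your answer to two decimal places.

6.16

Sharpe = (Rp − Rf) / σp = (7.18% − 2.93%) / 22.24% = 0.1911
M² = Rf + Sharpe × σm = 2.93% + 0.1911 × 16.89% = 6.1577%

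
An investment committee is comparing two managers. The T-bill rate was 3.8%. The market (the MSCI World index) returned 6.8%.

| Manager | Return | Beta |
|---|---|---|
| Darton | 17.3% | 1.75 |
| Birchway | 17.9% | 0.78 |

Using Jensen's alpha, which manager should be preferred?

Birchway

Darton: α = 17.3% − [3.8% + 1.75 × (6.8% − 3.8%)] = 8.250
Birchway: α = 17.9% − [3.8% + 0.78 × (6.8% − 3.8%)] = 11.760
Highest: Birchway (11.760).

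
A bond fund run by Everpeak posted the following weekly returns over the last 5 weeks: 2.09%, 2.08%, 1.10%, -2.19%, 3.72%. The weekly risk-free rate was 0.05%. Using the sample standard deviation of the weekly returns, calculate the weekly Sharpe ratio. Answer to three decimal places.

0.597

r̄ = (2.09 + 2.08 + 1.1 − 2.19 + 3.72) / 5 = 6.800 / 5 = 1.3600%
Sample σ = √[Σ(r − r̄)² / 4] = √[19.2910 / 4] = √4.8228 = 2.1961%
Sharpe = (r̄ − rf) / σ = (1.3600 − 0.05) / 2.1961 = 1.3100 / 2.1961 = 0.5965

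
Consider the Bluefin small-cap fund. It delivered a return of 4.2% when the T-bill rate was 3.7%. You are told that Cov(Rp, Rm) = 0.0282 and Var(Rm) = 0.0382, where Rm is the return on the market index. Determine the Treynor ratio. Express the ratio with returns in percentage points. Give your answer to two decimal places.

0.68

β = Cov / Var = 0.0282 / 0.0382 = 0.7382
Treynor = (Rp − Rf) / β = (4.2% − 3.7%) / 0.7382 = 0.50 / 0.7382 = 0.6773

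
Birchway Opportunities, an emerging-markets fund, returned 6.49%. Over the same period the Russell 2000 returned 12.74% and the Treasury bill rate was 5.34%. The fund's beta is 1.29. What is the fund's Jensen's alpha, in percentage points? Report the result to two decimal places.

CAPM expected return = Rf + β(Rm − Rf) = 5.34% + 1.29 × (12.74% − 5.34%) = 5.34 + 1.29 × 7.40 = 14.8860%
Jensen's α = Rp − E[R] = 6.49% − 14.8860% = -8.3960

-8.40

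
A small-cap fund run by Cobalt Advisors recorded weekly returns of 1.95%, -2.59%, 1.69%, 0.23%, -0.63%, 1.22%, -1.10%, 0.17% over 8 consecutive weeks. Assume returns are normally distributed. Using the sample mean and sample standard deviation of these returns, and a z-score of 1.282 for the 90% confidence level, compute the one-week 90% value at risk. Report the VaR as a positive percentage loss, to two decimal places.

Mean return μ = 0.940 / 8 = 0.1175%
Σ(r − μ)² = 16.4334; sample σ = √(16.4334/7) = 1.5322%
VaR = −(μ − z·σ) = −(0.1175 − 1.282 × 1.5322) = −(-1.8468) = 1.8468%

1.85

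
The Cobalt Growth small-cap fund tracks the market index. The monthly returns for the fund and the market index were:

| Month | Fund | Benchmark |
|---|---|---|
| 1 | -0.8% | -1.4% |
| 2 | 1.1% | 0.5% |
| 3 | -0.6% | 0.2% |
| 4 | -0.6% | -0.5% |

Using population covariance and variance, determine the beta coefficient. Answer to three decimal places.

0.738

r̄p = -0.2250%,  r̄m = -0.3000%
Cov = Σ(rp − r̄p)(rm − r̄m) / 4 = 0.3950
Var(rm) = Σ(rm − r̄m)² / 4 = 0.5350
β = Cov / Var = 0.3950 / 0.5350 = 0.7383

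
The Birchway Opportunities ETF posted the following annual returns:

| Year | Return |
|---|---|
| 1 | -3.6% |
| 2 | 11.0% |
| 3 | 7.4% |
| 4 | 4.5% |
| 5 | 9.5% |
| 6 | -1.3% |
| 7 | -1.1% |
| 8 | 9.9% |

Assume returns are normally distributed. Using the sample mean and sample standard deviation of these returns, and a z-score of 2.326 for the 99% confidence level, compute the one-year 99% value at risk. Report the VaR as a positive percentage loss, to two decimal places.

8.95

μ = (-3.6 + 11 + 7.4 + 4.5 + 9.5 − 1.3 − 1.1 + 9.9) / 8 = 4.5375%
Sample σ = √[Σ(r − μ)² / 7] = √[235.4188 / 7] = √33.6313 = 5.7992%
VaR = −(μ − z·σ) = −(4.5375 − 2.326 × 5.7992) = −(-8.9514) = 8.9514%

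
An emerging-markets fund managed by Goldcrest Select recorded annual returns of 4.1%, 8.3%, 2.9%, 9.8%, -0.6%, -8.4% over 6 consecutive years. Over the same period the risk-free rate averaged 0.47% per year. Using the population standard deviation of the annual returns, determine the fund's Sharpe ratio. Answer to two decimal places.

r̄ = (4.1 + 8.3 + 2.9 + 9.8 − 0.6 − 8.4) / 6 = 2.6833%
Population std dev = √[217.8683 / 6] = 6.0259%
Sharpe = (r̄ − rf) / σ = (2.6833 − 0.47) / 6.0259 = 2.2133 / 6.0259 = 0.3673

0.37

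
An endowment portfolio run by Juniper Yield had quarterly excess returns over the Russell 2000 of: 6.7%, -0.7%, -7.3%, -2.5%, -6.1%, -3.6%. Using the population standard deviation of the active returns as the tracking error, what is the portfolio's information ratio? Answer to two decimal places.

-0.49

r̄ = (6.7 − 0.7 − 7.3 − 2.5 − 6.1 − 3.6) / 6 = -13.50 / 6 = -2.2500%
Σ(r − r̄)² = (6.7 − (-2.2500))² + (-0.7 − (-2.2500))² + … = 124.7150
population σ = √(124.7150 / 6) = √20.7858 = 4.5591%
IR = r̄ / tracking error = -2.2500 / 4.5591 = -0.4935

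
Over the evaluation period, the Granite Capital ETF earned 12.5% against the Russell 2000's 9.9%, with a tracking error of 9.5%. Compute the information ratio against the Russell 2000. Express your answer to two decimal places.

0.27

IR = (Rp − Rb) / TE = (12.5% − 9.9%) / 9.5% = 2.60% / 9.5% = 0.2737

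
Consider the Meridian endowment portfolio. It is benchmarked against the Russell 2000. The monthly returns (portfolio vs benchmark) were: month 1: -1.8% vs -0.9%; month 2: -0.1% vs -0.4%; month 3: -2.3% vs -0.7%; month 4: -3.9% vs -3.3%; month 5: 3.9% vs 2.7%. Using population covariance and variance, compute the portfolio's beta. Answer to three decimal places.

1.339

r̄p = -0.8400%,  r̄m = -0.5200%
Cov = Σ(rp − r̄p)(rm − r̄m) / 5 = 4.8972
Var(rm) = Σ(rm − r̄m)² / 5 = 3.6576
β = Cov / Var = 4.8972 / 3.6576 = 1.3389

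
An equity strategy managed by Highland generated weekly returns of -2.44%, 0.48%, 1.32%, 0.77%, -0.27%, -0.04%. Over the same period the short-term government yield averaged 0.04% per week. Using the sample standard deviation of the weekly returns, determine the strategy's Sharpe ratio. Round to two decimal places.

r̄ = (-2.44 + 0.48 + 1.32 + 0.77 − 0.27 − 0.04) / 6 = -0.0300%
Sample std dev = √[8.5884 / 5] = 1.3106%
Sharpe = (r̄ − rf) / σ = (-0.0300 − 0.04) / 1.3106 = -0.0700 / 1.3106 = -0.0534

-0.05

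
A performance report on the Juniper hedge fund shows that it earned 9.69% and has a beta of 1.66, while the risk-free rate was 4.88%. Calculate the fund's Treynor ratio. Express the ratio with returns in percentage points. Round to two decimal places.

2.90

Treynor = (Rp − Rf) / β = (9.69% − 4.88%) / 1.66 = 4.81 / 1.66 = 2.8976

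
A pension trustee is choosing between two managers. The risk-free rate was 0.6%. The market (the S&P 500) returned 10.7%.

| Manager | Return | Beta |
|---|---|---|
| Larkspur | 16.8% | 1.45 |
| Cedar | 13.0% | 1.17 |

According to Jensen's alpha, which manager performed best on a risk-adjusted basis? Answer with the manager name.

Larkspur

Larkspur: α = 16.8% − [0.6% + 1.45 × (10.7% − 0.6%)] = 1.555
Cedar: α = 13.0% − [0.6% + 1.17 × (10.7% − 0.6%)] = 0.583
Highest: Larkspur (1.555).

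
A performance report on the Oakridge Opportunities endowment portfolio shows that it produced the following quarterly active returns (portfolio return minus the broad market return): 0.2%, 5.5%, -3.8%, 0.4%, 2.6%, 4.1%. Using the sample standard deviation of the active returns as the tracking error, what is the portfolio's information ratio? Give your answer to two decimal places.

0.45

r̄ = (0.2 + 5.5 − 3.8 + 0.4 + 2.6 + 4.1) / 6 = 1.5000%
Σ(r − r̄)² = 54.9600; sample σ = √(54.9600/5) = 3.3154%
IR = r̄ / tracking error = 1.5000 / 3.3154 = 0.4524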